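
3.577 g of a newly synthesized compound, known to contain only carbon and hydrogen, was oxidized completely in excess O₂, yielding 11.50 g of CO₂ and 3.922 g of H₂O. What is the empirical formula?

C3H5

mol C = 11.50 g CO₂ ÷ 44.009 g/mol = 0.26131 mol
mol H = 2 × 3.922 g H₂O ÷ 18.015 g/mol = 0.43541 mol
Divide by the smallest (0.26131 mol): C 1.000, H 1.666
Multiplying each by 3 gives whole numbers: C 3.00, H 5.00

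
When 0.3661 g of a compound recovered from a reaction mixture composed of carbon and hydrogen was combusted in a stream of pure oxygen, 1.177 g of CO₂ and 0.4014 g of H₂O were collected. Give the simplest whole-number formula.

mol C = 1.177 g CO₂ ÷ 44.009 g/mol = 0.026745 mol
mol H = 2 × 0.4014 g H₂O ÷ 18.015 g/mol = 0.044563 mol
Divide by the smallest (0.026745 mol): C 1.000, H 1.666
Multiplying each by 3 gives whole numbers: C 3.00, H 5.00

C3H5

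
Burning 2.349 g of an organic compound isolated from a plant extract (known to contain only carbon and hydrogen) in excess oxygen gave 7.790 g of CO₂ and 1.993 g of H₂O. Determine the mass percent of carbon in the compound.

mol C = 7.790 g CO₂ ÷ 44.009 g/mol = 0.17701 mol
mol H = 2 × 1.993 g H₂O ÷ 18.015 g/mol = 0.22126 mol
mass % C = 2.1261 g ÷ 2.349 g × 100%

90.51%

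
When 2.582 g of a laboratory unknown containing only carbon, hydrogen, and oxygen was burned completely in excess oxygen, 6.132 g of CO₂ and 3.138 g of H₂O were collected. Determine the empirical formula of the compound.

mol C = 6.132 g CO₂ ÷ 44.009 g/mol = 0.13934 mol
mol H = 2 × 3.138 g H₂O ÷ 18.015 g/mol = 0.34838 mol
mass O = 2.582 − (1.6736 + 0.35116) = 0.55728 g → mol O = 0.55728 ÷ 15.999 = 0.034832 mol
Divide by the smallest (0.034832 mol): C 4.000, H 10.002, O 1.000

C4H10O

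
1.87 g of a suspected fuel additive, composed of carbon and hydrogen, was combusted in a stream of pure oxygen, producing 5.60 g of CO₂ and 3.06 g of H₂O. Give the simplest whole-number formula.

C3H8

mol C = 5.60 g CO₂ ÷ 44.009 g/mol = 0.1272 mol
mol H = 2 × 3.06 g H₂O ÷ 18.015 g/mol = 0.3397 mol
Divide by the smallest (0.1272 mol): C 1.000, H 2.670
Multiplying each by 3 gives whole numbers: C 3.00, H 8.01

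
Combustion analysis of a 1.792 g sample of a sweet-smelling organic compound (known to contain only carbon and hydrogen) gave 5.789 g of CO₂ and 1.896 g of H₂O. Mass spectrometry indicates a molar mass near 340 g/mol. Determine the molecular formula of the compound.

mol C = 5.789 g CO₂ ÷ 44.009 g/mol = 0.13154 mol
mol H = 2 × 1.896 g H₂O ÷ 18.015 g/mol = 0.21049 mol
Divide by the smallest (0.13154 mol): C 1.000, H 1.600
Multiplying each by 5 gives whole numbers: C 5.00, H 8.00
Empirical formula: C5H8
Empirical-formula mass = 68.12 g/mol; 340 ÷ 68.12 ≈ 5, so the molecular formula is C25H40.

C25H40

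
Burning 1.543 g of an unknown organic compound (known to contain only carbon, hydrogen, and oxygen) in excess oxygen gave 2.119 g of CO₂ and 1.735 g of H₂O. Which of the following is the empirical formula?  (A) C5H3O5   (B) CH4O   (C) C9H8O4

mol C = 2.119 g CO₂ ÷ 44.009 g/mol = 0.048149 mol
mol H = 2 × 1.735 g H₂O ÷ 18.015 g/mol = 0.19262 mol
mass O = 1.543 − (0.57832 + 0.19416) = 0.77052 g → mol O = 0.77052 ÷ 15.999 = 0.048161 mol
Divide by the smallest (0.048149 mol): C 1.000, H 4.000, O 1.000

(B) CH4O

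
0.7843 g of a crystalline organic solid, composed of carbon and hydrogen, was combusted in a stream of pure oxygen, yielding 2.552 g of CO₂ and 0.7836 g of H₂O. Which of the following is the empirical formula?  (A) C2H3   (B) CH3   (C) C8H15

(A) C2H3

mol C = 2.552 g CO₂ ÷ 44.009 g/mol = 0.057988 mol
mol H = 2 × 0.7836 g H₂O ÷ 18.015 g/mol = 0.086994 mol
Divide by the smallest (0.057988 mol): C 1.000, H 1.500
Multiplying each by 2 gives whole numbers: C 2.00, H 3.00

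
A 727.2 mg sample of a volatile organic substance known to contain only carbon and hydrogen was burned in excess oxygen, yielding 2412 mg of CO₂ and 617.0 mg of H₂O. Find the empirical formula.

mol C = 2.412 g CO₂ ÷ 44.009 g/mol = 0.054807 mol
mol H = 2 × 0.6170 g H₂O ÷ 18.015 g/mol = 0.068498 mol
Divide by the smallest (0.054807 mol): C 1.000, H 1.250
Multiplying each by 4 gives whole numbers: C 4.00, H 5.00

C4H5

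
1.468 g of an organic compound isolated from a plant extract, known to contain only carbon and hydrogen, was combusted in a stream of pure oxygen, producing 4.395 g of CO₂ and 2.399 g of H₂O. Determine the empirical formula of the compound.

mol C = 4.395 g CO₂ ÷ 44.009 g/mol = 0.099866 mol
mol H = 2 × 2.399 g H₂O ÷ 18.015 g/mol = 0.26633 mol
Divide by the smallest (0.099866 mol): C 1.000, H 2.667
Multiplying each by 3 gives whole numbers: C 3.00, H 8.00

C3H8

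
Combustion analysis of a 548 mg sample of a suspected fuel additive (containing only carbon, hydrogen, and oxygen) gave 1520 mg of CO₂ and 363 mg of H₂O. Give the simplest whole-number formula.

mol C = 1.52 g CO₂ ÷ 44.009 g/mol = 0.03454 mol
mol H = 2 × 0.363 g H₂O ÷ 18.015 g/mol = 0.04030 mol
mass O = 0.548 − (0.4148 + 0.04062) = 0.09254 g → mol O = 0.09254 ÷ 15.999 = 0.005784 mol
Divide by the smallest (0.005784 mol): C 5.971, H 6.968, O 1.000

C6H7O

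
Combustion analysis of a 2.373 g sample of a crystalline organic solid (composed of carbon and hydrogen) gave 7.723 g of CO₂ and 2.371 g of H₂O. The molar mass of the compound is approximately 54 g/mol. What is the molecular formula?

C4H6

mol C = 7.723 g CO₂ ÷ 44.009 g/mol = 0.17549 mol
mol H = 2 × 2.371 g H₂O ÷ 18.015 g/mol = 0.26323 mol
Divide by the smallest (0.17549 mol): C 1.000, H 1.500
Multiplying each by 2 gives whole numbers: C 2.00, H 3.00
Empirical formula: C2H3
Empirical-formula mass = 27.05 g/mol; 54 ÷ 27.05 ≈ 2, so the molecular formula is C4H6.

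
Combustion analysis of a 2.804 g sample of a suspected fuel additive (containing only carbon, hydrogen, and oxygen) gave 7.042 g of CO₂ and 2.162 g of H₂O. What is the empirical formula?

C4H6O

mol C = 7.042 g CO₂ ÷ 44.009 g/mol = 0.16001 mol
mol H = 2 × 2.162 g H₂O ÷ 18.015 g/mol = 0.24002 mol
mass O = 2.804 − (1.9219 + 0.24194) = 0.64014 g → mol O = 0.64014 ÷ 15.999 = 0.040012 mol
Divide by the smallest (0.040012 mol): C 3.999, H 5.999, O 1.000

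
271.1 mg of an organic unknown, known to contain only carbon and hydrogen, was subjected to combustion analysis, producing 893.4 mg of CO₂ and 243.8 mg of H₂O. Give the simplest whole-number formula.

C3H4

mol C = 0.8934 g CO₂ ÷ 44.009 g/mol = 0.020300 mol
mol H = 2 × 0.2438 g H₂O ÷ 18.015 g/mol = 0.027066 mol
Divide by the smallest (0.020300 mol): C 1.000, H 1.333
Multiplying each by 3 gives whole numbers: C 3.00, H 4.00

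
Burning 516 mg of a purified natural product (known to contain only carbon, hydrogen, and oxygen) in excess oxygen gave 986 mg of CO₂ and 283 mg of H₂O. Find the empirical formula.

mol C = 0.986 g CO₂ ÷ 44.009 g/mol = 0.02240 mol
mol H = 2 × 0.283 g H₂O ÷ 18.015 g/mol = 0.03142 mol
mass O = 0.516 − (0.2691 + 0.03167) = 0.2152 g → mol O = 0.2152 ÷ 15.999 = 0.01345 mol
Divide by the smallest (0.01345 mol): C 1.665, H 2.335, O 1.000
Multiplying each by 3 gives whole numbers: C 5.00, H 7.01, O 3.00

C5H7O3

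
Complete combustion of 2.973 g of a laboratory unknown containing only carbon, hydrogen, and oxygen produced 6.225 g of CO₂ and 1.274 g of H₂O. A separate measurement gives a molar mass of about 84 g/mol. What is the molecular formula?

mol C = 6.225 g CO₂ ÷ 44.009 g/mol = 0.14145 mol
mol H = 2 × 1.274 g H₂O ÷ 18.015 g/mol = 0.14144 mol
mass O = 2.973 − (1.6989 + 0.14257) = 1.1315 g → mol O = 1.1315 ÷ 15.999 = 0.070723 mol
Divide by the smallest (0.070723 mol): C 2.000, H 2.000, O 1.000
Empirical formula: C2H2O
Empirical-formula mass = 42.04 g/mol; 84 ÷ 42.04 ≈ 2, so the molecular formula is C4H4O2.

C4H4O2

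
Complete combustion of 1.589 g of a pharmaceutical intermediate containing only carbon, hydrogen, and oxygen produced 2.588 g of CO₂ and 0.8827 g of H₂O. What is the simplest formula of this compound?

C6H10O5

mol C = 2.588 g CO₂ ÷ 44.009 g/mol = 0.058806 mol
mol H = 2 × 0.8827 g H₂O ÷ 18.015 g/mol = 0.097996 mol
mass O = 1.589 − (0.70632 + 0.098780) = 0.78390 g → mol O = 0.78390 ÷ 15.999 = 0.048997 mol
Divide by the smallest (0.048997 mol): C 1.200, H 2.000, O 1.000
Multiplying each by 5 gives whole numbers: C 6.00, H 10.00, O 5.00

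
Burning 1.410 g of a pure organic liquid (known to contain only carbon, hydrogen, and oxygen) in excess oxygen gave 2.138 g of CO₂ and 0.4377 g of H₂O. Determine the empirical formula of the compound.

CHO

mol C = 2.138 g CO₂ ÷ 44.009 g/mol = 0.048581 mol
mol H = 2 × 0.4377 g H₂O ÷ 18.015 g/mol = 0.048593 mol
mass O = 1.410 − (0.58351 + 0.048982) = 0.77751 g → mol O = 0.77751 ÷ 15.999 = 0.048598 mol
Divide by the smallest (0.048581 mol): C 1.000, H 1.000, O 1.000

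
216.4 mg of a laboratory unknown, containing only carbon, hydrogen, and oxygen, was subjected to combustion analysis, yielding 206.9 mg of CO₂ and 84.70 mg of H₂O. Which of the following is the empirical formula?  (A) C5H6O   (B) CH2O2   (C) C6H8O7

(B) CH2O2

mol C = 0.2069 g CO₂ ÷ 44.009 g/mol = 0.0047013 mol
mol H = 2 × 0.08470 g H₂O ÷ 18.015 g/mol = 0.0094033 mol
mass O = 0.2164 − (0.056467 + 0.0094785) = 0.15045 g → mol O = 0.15045 ÷ 15.999 = 0.0094040 mol
Divide by the smallest (0.0047013 mol): C 1.000, H 2.000, O 2.000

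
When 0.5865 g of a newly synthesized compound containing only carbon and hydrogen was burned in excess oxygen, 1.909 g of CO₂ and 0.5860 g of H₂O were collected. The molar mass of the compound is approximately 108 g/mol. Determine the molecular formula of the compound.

C8H12

mol C = 1.909 g CO₂ ÷ 44.009 g/mol = 0.043377 mol
mol H = 2 × 0.5860 g H₂O ÷ 18.015 g/mol = 0.065057 mol
Divide by the smallest (0.043377 mol): C 1.000, H 1.500
Multiplying each by 2 gives whole numbers: C 2.00, H 3.00
Empirical formula: C2H3
Empirical-formula mass = 27.05 g/mol; 108 ÷ 27.05 ≈ 4, so the molecular formula is C8H12.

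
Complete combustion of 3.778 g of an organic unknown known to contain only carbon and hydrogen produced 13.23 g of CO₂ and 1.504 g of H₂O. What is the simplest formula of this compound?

C9H5

mol C = 13.23 g CO₂ ÷ 44.009 g/mol = 0.30062 mol
mol H = 2 × 1.504 g H₂O ÷ 18.015 g/mol = 0.16697 mol
Divide by the smallest (0.16697 mol): C 1.800, H 1.000
Multiplying each by 5 gives whole numbers: C 9.00, H 5.00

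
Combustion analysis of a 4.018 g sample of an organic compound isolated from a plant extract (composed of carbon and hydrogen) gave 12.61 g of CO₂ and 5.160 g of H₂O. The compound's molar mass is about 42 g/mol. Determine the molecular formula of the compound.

C3H6

mol C = 12.61 g CO₂ ÷ 44.009 g/mol = 0.28653 mol
mol H = 2 × 5.160 g H₂O ÷ 18.015 g/mol = 0.57286 mol
Divide by the smallest (0.28653 mol): C 1.000, H 1.999
Empirical formula: CH2
Empirical-formula mass = 14.03 g/mol; 42 ÷ 14.03 ≈ 3, so the molecular formula is C3H6.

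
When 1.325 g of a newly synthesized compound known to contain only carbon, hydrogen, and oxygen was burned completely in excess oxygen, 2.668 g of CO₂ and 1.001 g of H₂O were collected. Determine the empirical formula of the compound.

mol C = 2.668 g CO₂ ÷ 44.009 g/mol = 0.060624 mol
mol H = 2 × 1.001 g H₂O ÷ 18.015 g/mol = 0.11113 mol
mass O = 1.325 − (0.72815 + 0.11202) = 0.48483 g → mol O = 0.48483 ÷ 15.999 = 0.030304 mol
Divide by the smallest (0.030304 mol): C 2.001, H 3.667, O 1.000
Multiplying each by 3 gives whole numbers: C 6.00, H 11.00, O 3.00

C6H11O3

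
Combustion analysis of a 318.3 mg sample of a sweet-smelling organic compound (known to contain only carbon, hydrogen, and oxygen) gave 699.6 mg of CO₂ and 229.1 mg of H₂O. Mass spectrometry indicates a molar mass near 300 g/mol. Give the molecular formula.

mol C = 0.6996 g CO₂ ÷ 44.009 g/mol = 0.015897 mol
mol H = 2 × 0.2291 g H₂O ÷ 18.015 g/mol = 0.025434 mol
mass O = 0.3183 − (0.19094 + 0.025638) = 0.10173 g → mol O = 0.10173 ÷ 15.999 = 0.0063583 mol
Divide by the smallest (0.0063583 mol): C 2.500, H 4.000, O 1.000
Multiplying each by 2 gives whole numbers: C 5.00, H 8.00, O 2.00
Empirical formula: C5H8O2
Empirical-formula mass = 100.12 g/mol; 300 ÷ 100.12 ≈ 3, so the molecular formula is C15H24O6.

C15H24O6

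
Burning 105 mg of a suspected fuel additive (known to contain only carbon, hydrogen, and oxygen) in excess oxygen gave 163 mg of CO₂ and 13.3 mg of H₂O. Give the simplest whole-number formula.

C5H2O5

mol C = 0.163 g CO₂ ÷ 44.009 g/mol = 0.003704 mol
mol H = 2 × 0.0133 g H₂O ÷ 18.015 g/mol = 0.001477 mol
mass O = 0.105 − (0.04449 + 0.001488) = 0.05903 g → mol O = 0.05903 ÷ 15.999 = 0.003689 mol
Divide by the smallest (0.001477 mol): C 2.508, H 1.000, O 2.499
Multiplying each by 2 gives whole numbers: C 5.02, H 2.00, O 5.00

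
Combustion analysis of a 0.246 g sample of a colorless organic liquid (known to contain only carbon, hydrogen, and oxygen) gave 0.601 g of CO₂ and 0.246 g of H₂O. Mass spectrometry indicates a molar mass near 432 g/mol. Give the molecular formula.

mol C = 0.601 g CO₂ ÷ 44.009 g/mol = 0.01366 mol
mol H = 2 × 0.246 g H₂O ÷ 18.015 g/mol = 0.02731 mol
mass O = 0.246 − (0.1640 + 0.02753) = 0.05445 g → mol O = 0.05445 ÷ 15.999 = 0.003403 mol
Divide by the smallest (0.003403 mol): C 4.013, H 8.025, O 1.000
Empirical formula: C4H8O
Empirical-formula mass = 72.11 g/mol; 432 ÷ 72.11 ≈ 6, so the molecular formula is C24H48O6.

C24H48O6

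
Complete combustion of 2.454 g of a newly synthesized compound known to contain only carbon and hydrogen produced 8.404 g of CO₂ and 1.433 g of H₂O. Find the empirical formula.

C6H5

mol C = 8.404 g CO₂ ÷ 44.009 g/mol = 0.19096 mol
mol H = 2 × 1.433 g H₂O ÷ 18.015 g/mol = 0.15909 mol
Divide by the smallest (0.15909 mol): C 1.200, H 1.000
Multiplying each by 5 gives whole numbers: C 6.00, H 5.00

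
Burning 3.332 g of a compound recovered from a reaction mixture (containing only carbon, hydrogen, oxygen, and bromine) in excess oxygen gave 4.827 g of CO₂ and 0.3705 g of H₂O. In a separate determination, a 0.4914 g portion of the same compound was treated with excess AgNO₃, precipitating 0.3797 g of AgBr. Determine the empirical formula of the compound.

mol C = 4.827 g CO₂ ÷ 44.009 g/mol = 0.10968 mol
mol H = 2 × 0.3705 g H₂O ÷ 18.015 g/mol = 0.041132 mol
From the AgBr data: mol Br per gram of compound = (0.3797 ÷ 187.772) ÷ 0.4914 = 0.0041150 mol/g, so in the 3.332 g combustion sample mol Br = 0.013711 mol
mass O = 3.332 − (1.3174 + 0.041461 + 1.0956) = 0.87756 g → mol O = 0.87756 ÷ 15.999 = 0.054851 mol
Divide by the smallest (0.013711 mol): C 7.999, H 3.000, Br 1.000, O 4.000

C8H3BrO4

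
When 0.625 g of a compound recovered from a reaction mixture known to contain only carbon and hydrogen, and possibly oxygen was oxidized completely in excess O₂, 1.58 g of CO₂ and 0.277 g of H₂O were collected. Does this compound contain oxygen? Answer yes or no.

yes

mol C = 1.58 g CO₂ ÷ 44.009 g/mol = 0.03590 mol
mol H = 2 × 0.277 g H₂O ÷ 18.015 g/mol = 0.03075 mol
C and H account for only 0.4622 g of the 0.625 g sample; the remaining 0.1628 g must be oxygen.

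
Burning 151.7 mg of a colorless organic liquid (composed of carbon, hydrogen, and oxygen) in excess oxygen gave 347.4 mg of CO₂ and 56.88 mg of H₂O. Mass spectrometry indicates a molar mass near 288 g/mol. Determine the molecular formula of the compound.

mol C = 0.3474 g CO₂ ÷ 44.009 g/mol = 0.0078938 mol
mol H = 2 × 0.05688 g H₂O ÷ 18.015 g/mol = 0.0063147 mol
mass O = 0.1517 − (0.094813 + 0.0063653) = 0.050522 g → mol O = 0.050522 ÷ 15.999 = 0.0031578 mol
Divide by the smallest (0.0031578 mol): C 2.500, H 2.000, O 1.000
Multiplying each by 2 gives whole numbers: C 5.00, H 4.00, O 2.00
Empirical formula: C5H4O2
Empirical-formula mass = 96.08 g/mol; 288 ÷ 96.08 ≈ 3, so the molecular formula is C15H12O6.

C15H12O6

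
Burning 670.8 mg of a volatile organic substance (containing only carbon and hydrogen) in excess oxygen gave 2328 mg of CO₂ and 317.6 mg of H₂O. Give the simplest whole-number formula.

mol C = 2.328 g CO₂ ÷ 44.009 g/mol = 0.052898 mol
mol H = 2 × 0.3176 g H₂O ÷ 18.015 g/mol = 0.035260 mol
Divide by the smallest (0.035260 mol): C 1.500, H 1.000
Multiplying each by 2 gives whole numbers: C 3.00, H 2.00

C3H2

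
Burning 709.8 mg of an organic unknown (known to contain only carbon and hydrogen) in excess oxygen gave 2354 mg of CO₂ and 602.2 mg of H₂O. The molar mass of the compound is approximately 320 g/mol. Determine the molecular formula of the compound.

mol C = 2.354 g CO₂ ÷ 44.009 g/mol = 0.053489 mol
mol H = 2 × 0.6022 g H₂O ÷ 18.015 g/mol = 0.066855 mol
Divide by the smallest (0.053489 mol): C 1.000, H 1.250
Multiplying each by 4 gives whole numbers: C 4.00, H 5.00
Empirical formula: C4H5
Empirical-formula mass = 53.08 g/mol; 320 ÷ 53.08 ≈ 6, so the molecular formula is C24H30.

C24H30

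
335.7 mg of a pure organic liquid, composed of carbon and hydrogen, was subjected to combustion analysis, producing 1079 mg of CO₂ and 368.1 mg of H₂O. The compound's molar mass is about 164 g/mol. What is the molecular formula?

C12H20

mol C = 1.079 g CO₂ ÷ 44.009 g/mol = 0.024518 mol
mol H = 2 × 0.3681 g H₂O ÷ 18.015 g/mol = 0.040866 mol
Divide by the smallest (0.024518 mol): C 1.000, H 1.667
Multiplying each by 3 gives whole numbers: C 3.00, H 5.00
Empirical formula: C3H5
Empirical-formula mass = 41.07 g/mol; 164 ÷ 41.07 ≈ 4, so the molecular formula is C12H20.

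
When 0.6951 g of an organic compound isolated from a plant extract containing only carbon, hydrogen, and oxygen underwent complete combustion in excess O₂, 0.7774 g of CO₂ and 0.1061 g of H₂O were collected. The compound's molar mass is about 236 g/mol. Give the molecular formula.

C6H4O10

mol C = 0.7774 g CO₂ ÷ 44.009 g/mol = 0.017665 mol
mol H = 2 × 0.1061 g H₂O ÷ 18.015 g/mol = 0.011779 mol
mass O = 0.6951 − (0.21217 + 0.011873) = 0.47106 g → mol O = 0.47106 ÷ 15.999 = 0.029443 mol
Divide by the smallest (0.011779 mol): C 1.500, H 1.000, O 2.500
Multiplying each by 2 gives whole numbers: C 3.00, H 2.00, O 5.00
Empirical formula: C3H2O5
Empirical-formula mass = 118.04 g/mol; 236 ÷ 118.04 ≈ 2, so the molecular formula is C6H4O10.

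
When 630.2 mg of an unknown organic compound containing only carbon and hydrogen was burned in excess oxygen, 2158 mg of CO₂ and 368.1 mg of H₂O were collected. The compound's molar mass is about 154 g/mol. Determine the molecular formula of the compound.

mol C = 2.158 g CO₂ ÷ 44.009 g/mol = 0.049035 mol
mol H = 2 × 0.3681 g H₂O ÷ 18.015 g/mol = 0.040866 mol
Divide by the smallest (0.040866 mol): C 1.200, H 1.000
Multiplying each by 5 gives whole numbers: C 6.00, H 5.00
Empirical formula: C6H5
Empirical-formula mass = 77.11 g/mol; 154 ÷ 77.11 ≈ 2, so the molecular formula is C12H10.

C12H10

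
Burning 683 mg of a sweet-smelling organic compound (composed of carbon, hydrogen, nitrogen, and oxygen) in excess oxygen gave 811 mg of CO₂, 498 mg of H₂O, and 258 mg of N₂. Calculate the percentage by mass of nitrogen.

37.8%

mol C = 0.811 g CO₂ ÷ 44.009 g/mol = 0.01843 mol
mol H = 2 × 0.498 g H₂O ÷ 18.015 g/mol = 0.05529 mol
mol N = 2 × 0.258 g N₂ ÷ 28.014 g/mol = 0.01842 mol
mass O = 0.683 − (0.2213 + 0.05573 + 0.2580) = 0.1479 g → mol O = 0.1479 ÷ 15.999 = 0.009246 mol
mass % N = 0.2580 g ÷ 0.683 g × 100%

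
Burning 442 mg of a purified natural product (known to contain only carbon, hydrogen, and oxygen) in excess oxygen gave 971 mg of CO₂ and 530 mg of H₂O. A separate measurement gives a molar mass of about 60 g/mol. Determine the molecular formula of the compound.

C3H8O

mol C = 0.971 g CO₂ ÷ 44.009 g/mol = 0.02206 mol
mol H = 2 × 0.530 g H₂O ÷ 18.015 g/mol = 0.05884 mol
mass O = 0.442 − (0.2650 + 0.05931) = 0.1177 g → mol O = 0.1177 ÷ 15.999 = 0.007356 mol
Divide by the smallest (0.007356 mol): C 3.000, H 7.999, O 1.000
Empirical formula: C3H8O
Empirical-formula mass = 60.10 g/mol; 60 ÷ 60.10 ≈ 1, so the molecular formula is C3H8O.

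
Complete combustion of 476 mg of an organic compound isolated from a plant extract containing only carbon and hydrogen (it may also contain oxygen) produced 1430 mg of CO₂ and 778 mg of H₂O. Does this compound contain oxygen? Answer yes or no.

no

mol C = 1.43 g CO₂ ÷ 44.009 g/mol = 0.03249 mol
mol H = 2 × 0.778 g H₂O ÷ 18.015 g/mol = 0.08637 mol
C and H together account for 0.4773 g — essentially the entire 0.476 g sample — so the compound contains no oxygen.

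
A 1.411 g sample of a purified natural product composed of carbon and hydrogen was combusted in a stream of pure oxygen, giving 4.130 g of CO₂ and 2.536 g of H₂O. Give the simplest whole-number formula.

mol C = 4.130 g CO₂ ÷ 44.009 g/mol = 0.093844 mol
mol H = 2 × 2.536 g H₂O ÷ 18.015 g/mol = 0.28154 mol
Divide by the smallest (0.093844 mol): C 1.000, H 3.000

CH3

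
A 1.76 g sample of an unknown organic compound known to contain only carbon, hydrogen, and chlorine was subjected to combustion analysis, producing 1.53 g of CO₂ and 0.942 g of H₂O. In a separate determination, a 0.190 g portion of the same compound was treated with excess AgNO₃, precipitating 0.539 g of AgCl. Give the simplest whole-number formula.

CH3Cl

mol C = 1.53 g CO₂ ÷ 44.009 g/mol = 0.03477 mol
mol H = 2 × 0.942 g H₂O ÷ 18.015 g/mol = 0.1046 mol
From the AgCl data: mol Cl per gram of compound = (0.539 ÷ 143.318) ÷ 0.190 = 0.01979 mol/g, so in the 1.76 g combustion sample mol Cl = 0.03484 mol
Divide by the smallest (0.03477 mol): C 1.000, H 3.008, Cl 1.002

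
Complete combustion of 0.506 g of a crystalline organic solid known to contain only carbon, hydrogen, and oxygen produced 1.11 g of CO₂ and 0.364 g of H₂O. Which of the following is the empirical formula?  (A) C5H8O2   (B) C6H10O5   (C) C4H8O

(A) C5H8O2

mol C = 1.11 g CO₂ ÷ 44.009 g/mol = 0.02522 mol
mol H = 2 × 0.364 g H₂O ÷ 18.015 g/mol = 0.04041 mol
mass O = 0.506 − (0.3029 + 0.04073) = 0.1623 g → mol O = 0.1623 ÷ 15.999 = 0.01015 mol
Divide by the smallest (0.01015 mol): C 2.486, H 3.983, O 1.000
Multiplying each by 2 gives whole numbers: C 4.97, H 7.97, O 2.00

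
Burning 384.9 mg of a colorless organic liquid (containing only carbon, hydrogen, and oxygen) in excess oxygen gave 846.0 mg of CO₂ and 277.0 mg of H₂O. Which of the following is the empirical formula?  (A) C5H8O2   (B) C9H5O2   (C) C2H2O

mol C = 0.8460 g CO₂ ÷ 44.009 g/mol = 0.019223 mol
mol H = 2 × 0.2770 g H₂O ÷ 18.015 g/mol = 0.030752 mol
mass O = 0.3849 − (0.23089 + 0.030998) = 0.12301 g → mol O = 0.12301 ÷ 15.999 = 0.0076886 mol
Divide by the smallest (0.0076886 mol): C 2.500, H 4.000, O 1.000
Multiplying each by 2 gives whole numbers: C 5.00, H 8.00, O 2.00

(A) C5H8O2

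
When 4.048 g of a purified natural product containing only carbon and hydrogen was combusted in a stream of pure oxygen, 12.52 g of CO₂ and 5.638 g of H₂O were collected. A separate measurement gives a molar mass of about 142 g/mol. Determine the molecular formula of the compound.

mol C = 12.52 g CO₂ ÷ 44.009 g/mol = 0.28449 mol
mol H = 2 × 5.638 g H₂O ÷ 18.015 g/mol = 0.62592 mol
Divide by the smallest (0.28449 mol): C 1.000, H 2.200
Multiplying each by 5 gives whole numbers: C 5.00, H 11.00
Empirical formula: C5H11
Empirical-formula mass = 71.14 g/mol; 142 ÷ 71.14 ≈ 2, so the molecular formula is C10H22.

C10H22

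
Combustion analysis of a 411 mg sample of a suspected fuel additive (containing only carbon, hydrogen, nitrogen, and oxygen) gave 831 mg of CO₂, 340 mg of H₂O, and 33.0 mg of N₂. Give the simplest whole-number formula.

C8H16NO3

mol C = 0.831 g CO₂ ÷ 44.009 g/mol = 0.01888 mol
mol H = 2 × 0.340 g H₂O ÷ 18.015 g/mol = 0.03775 mol
mol N = 2 × 0.0330 g N₂ ÷ 28.014 g/mol = 0.002356 mol
mass O = 0.411 − (0.2268 + 0.03805 + 0.03300) = 0.1132 g → mol O = 0.1132 ÷ 15.999 = 0.007073 mol
Divide by the smallest (0.002356 mol): C 8.015, H 16.022, N 1.000, O 3.002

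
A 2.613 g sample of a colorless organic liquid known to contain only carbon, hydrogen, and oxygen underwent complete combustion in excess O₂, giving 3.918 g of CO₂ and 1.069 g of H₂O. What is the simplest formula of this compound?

mol C = 3.918 g CO₂ ÷ 44.009 g/mol = 0.089027 mol
mol H = 2 × 1.069 g H₂O ÷ 18.015 g/mol = 0.11868 mol
mass O = 2.613 − (1.0693 + 0.11963) = 1.4241 g → mol O = 1.4241 ÷ 15.999 = 0.089010 mol
Divide by the smallest (0.089010 mol): C 1.000, H 1.333, O 1.000
Multiplying each by 3 gives whole numbers: C 3.00, H 4.00, O 3.00

C3H4O3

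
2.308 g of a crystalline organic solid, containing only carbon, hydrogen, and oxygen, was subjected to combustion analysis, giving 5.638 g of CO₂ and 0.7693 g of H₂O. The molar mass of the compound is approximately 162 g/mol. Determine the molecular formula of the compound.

C9H6O3

mol C = 5.638 g CO₂ ÷ 44.009 g/mol = 0.12811 mol
mol H = 2 × 0.7693 g H₂O ÷ 18.015 g/mol = 0.085407 mol
mass O = 2.308 − (1.5387 + 0.086090) = 0.68318 g → mol O = 0.68318 ÷ 15.999 = 0.042701 mol
Divide by the smallest (0.042701 mol): C 3.000, H 2.000, O 1.000
Empirical formula: C3H2O
Empirical-formula mass = 54.05 g/mol; 162 ÷ 54.05 ≈ 3, so the molecular formula is C9H6O3.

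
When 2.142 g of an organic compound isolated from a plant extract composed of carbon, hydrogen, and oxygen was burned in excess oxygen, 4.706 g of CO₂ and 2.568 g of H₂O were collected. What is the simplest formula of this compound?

mol C = 4.706 g CO₂ ÷ 44.009 g/mol = 0.10693 mol
mol H = 2 × 2.568 g H₂O ÷ 18.015 g/mol = 0.28510 mol
mass O = 2.142 − (1.2844 + 0.28738) = 0.57026 g → mol O = 0.57026 ÷ 15.999 = 0.035643 mol
Divide by the smallest (0.035643 mol): C 3.000, H 7.999, O 1.000

C3H8O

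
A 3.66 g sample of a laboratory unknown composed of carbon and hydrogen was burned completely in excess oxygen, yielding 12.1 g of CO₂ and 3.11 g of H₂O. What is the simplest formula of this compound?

C4H5

mol C = 12.1 g CO₂ ÷ 44.009 g/mol = 0.2749 mol
mol H = 2 × 3.11 g H₂O ÷ 18.015 g/mol = 0.3453 mol
Divide by the smallest (0.2749 mol): C 1.000, H 1.256
Multiplying each by 4 gives whole numbers: C 4.00, H 5.02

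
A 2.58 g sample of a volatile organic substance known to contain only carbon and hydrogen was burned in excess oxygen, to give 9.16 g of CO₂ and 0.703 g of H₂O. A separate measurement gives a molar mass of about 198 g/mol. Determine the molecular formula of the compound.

C16H6

mol C = 9.16 g CO₂ ÷ 44.009 g/mol = 0.2081 mol
mol H = 2 × 0.703 g H₂O ÷ 18.015 g/mol = 0.07805 mol
Divide by the smallest (0.07805 mol): C 2.667, H 1.000
Multiplying each by 3 gives whole numbers: C 8.00, H 3.00
Empirical formula: C8H3
Empirical-formula mass = 99.11 g/mol; 198 ÷ 99.11 ≈ 2, so the molecular formula is C16H6.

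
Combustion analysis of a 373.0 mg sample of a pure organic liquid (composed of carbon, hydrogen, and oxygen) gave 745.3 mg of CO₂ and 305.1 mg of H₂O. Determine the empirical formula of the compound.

mol C = 0.7453 g CO₂ ÷ 44.009 g/mol = 0.016935 mol
mol H = 2 × 0.3051 g H₂O ÷ 18.015 g/mol = 0.033872 mol
mass O = 0.3730 − (0.20341 + 0.034143) = 0.13545 g → mol O = 0.13545 ÷ 15.999 = 0.0084661 mol
Divide by the smallest (0.0084661 mol): C 2.000, H 4.001, O 1.000

C2H4O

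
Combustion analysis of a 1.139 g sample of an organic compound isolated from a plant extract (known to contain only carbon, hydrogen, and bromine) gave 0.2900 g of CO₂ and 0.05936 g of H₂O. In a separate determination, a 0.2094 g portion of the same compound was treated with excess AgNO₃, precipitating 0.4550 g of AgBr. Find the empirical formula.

mol C = 0.2900 g CO₂ ÷ 44.009 g/mol = 0.0065896 mol
mol H = 2 × 0.05936 g H₂O ÷ 18.015 g/mol = 0.0065901 mol
From the AgBr data: mol Br per gram of compound = (0.4550 ÷ 187.772) ÷ 0.2094 = 0.011572 mol/g, so in the 1.139 g combustion sample mol Br = 0.013180 mol
Divide by the smallest (0.0065896 mol): C 1.000, H 1.000, Br 2.000

CHBr2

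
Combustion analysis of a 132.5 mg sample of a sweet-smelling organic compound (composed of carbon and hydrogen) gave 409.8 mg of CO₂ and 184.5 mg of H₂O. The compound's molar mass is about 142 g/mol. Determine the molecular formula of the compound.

mol C = 0.4098 g CO₂ ÷ 44.009 g/mol = 0.0093117 mol
mol H = 2 × 0.1845 g H₂O ÷ 18.015 g/mol = 0.020483 mol
Divide by the smallest (0.0093117 mol): C 1.000, H 2.200
Multiplying each by 5 gives whole numbers: C 5.00, H 11.00
Empirical formula: C5H11
Empirical-formula mass = 71.14 g/mol; 142 ÷ 71.14 ≈ 2, so the molecular formula is C10H22.

C10H22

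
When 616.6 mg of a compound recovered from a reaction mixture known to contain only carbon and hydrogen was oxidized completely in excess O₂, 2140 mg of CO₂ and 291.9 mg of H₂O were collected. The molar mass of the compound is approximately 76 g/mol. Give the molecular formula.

C6H4

mol C = 2.140 g CO₂ ÷ 44.009 g/mol = 0.048626 mol
mol H = 2 × 0.2919 g H₂O ÷ 18.015 g/mol = 0.032406 mol
Divide by the smallest (0.032406 mol): C 1.501, H 1.000
Multiplying each by 2 gives whole numbers: C 3.00, H 2.00
Empirical formula: C3H2
Empirical-formula mass = 38.05 g/mol; 76 ÷ 38.05 ≈ 2, so the molecular formula is C6H4.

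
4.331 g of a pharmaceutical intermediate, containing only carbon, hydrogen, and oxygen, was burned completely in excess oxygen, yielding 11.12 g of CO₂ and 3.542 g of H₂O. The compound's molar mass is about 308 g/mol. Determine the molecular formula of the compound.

C18H28O4

mol C = 11.12 g CO₂ ÷ 44.009 g/mol = 0.25268 mol
mol H = 2 × 3.542 g H₂O ÷ 18.015 g/mol = 0.39323 mol
mass O = 4.331 − (3.0349 + 0.39637) = 0.89974 g → mol O = 0.89974 ÷ 15.999 = 0.056237 mol
Divide by the smallest (0.056237 mol): C 4.493, H 6.992, O 1.000
Multiplying each by 2 gives whole numbers: C 8.99, H 13.98, O 2.00
Empirical formula: C9H14O2
Empirical-formula mass = 154.21 g/mol; 308 ÷ 154.21 ≈ 2, so the molecular formula is C18H28O4.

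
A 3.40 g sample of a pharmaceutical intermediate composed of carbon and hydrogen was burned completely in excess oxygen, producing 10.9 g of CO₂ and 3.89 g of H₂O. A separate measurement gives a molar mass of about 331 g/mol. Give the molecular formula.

C24H42

mol C = 10.9 g CO₂ ÷ 44.009 g/mol = 0.2477 mol
mol H = 2 × 3.89 g H₂O ÷ 18.015 g/mol = 0.4319 mol
Divide by the smallest (0.2477 mol): C 1.000, H 1.744
Multiplying each by 4 gives whole numbers: C 4.00, H 6.97
Empirical formula: C4H7
Empirical-formula mass = 55.10 g/mol; 331 ÷ 55.10 ≈ 6, so the molecular formula is C24H42.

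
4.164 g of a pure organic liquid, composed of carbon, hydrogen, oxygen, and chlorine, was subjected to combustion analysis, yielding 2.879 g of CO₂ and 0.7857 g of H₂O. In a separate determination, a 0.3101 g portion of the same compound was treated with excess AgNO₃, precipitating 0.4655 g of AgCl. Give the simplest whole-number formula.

C3H4Cl2O5

mol C = 2.879 g CO₂ ÷ 44.009 g/mol = 0.065418 mol
mol H = 2 × 0.7857 g H₂O ÷ 18.015 g/mol = 0.087227 mol
From the AgCl data: mol Cl per gram of compound = (0.4655 ÷ 143.318) ÷ 0.3101 = 0.010474 mol/g, so in the 4.164 g combustion sample mol Cl = 0.043614 mol
mass O = 4.164 − (0.78574 + 0.087925 + 1.5461) = 1.7442 g → mol O = 1.7442 ÷ 15.999 = 0.10902 mol
Divide by the smallest (0.043614 mol): C 1.500, H 2.000, Cl 1.000, O 2.500
Multiplying each by 2 gives whole numbers: C 3.00, H 4.00, Cl 2.00, O 5.00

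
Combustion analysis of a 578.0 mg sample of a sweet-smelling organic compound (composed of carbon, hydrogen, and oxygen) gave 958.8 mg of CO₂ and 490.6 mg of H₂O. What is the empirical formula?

C4H10O3

mol C = 0.9588 g CO₂ ÷ 44.009 g/mol = 0.021786 mol
mol H = 2 × 0.4906 g H₂O ÷ 18.015 g/mol = 0.054466 mol
mass O = 0.5780 − (0.26168 + 0.054901) = 0.26142 g → mol O = 0.26142 ÷ 15.999 = 0.016340 mol
Divide by the smallest (0.016340 mol): C 1.333, H 3.333, O 1.000
Multiplying each by 3 gives whole numbers: C 4.00, H 10.00, O 3.00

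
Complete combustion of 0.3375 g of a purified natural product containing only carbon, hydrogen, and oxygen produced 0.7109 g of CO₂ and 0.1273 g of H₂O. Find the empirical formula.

mol C = 0.7109 g CO₂ ÷ 44.009 g/mol = 0.016154 mol
mol H = 2 × 0.1273 g H₂O ÷ 18.015 g/mol = 0.014133 mol
mass O = 0.3375 − (0.19402 + 0.014246) = 0.12923 g → mol O = 0.12923 ÷ 15.999 = 0.0080777 mol
Divide by the smallest (0.0080777 mol): C 2.000, H 1.750, O 1.000
Multiplying each by 4 gives whole numbers: C 8.00, H 7.00, O 4.00

C8H7O4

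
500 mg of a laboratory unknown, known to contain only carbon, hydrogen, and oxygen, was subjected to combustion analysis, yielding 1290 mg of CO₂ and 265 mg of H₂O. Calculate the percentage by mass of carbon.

70.4%

mol C = 1.29 g CO₂ ÷ 44.009 g/mol = 0.02931 mol
mol H = 2 × 0.265 g H₂O ÷ 18.015 g/mol = 0.02942 mol
mass O = 0.500 − (0.3521 + 0.02966) = 0.1183 g → mol O = 0.1183 ÷ 15.999 = 0.007393 mol
mass % C = 0.3521 g ÷ 0.500 g × 100%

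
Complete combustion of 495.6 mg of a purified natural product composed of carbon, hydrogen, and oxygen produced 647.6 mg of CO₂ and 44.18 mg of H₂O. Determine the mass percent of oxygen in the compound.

mol C = 0.6476 g CO₂ ÷ 44.009 g/mol = 0.014715 mol
mol H = 2 × 0.04418 g H₂O ÷ 18.015 g/mol = 0.0049048 mol
mass O = 0.4956 − (0.17674 + 0.0049440) = 0.31391 g → mol O = 0.31391 ÷ 15.999 = 0.019621 mol
mass % O = 0.31391 g ÷ 0.4956 g × 100%

63.34%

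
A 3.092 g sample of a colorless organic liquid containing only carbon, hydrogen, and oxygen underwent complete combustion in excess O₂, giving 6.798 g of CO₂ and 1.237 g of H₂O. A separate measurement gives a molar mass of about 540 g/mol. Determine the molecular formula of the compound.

C27H24O12

mol C = 6.798 g CO₂ ÷ 44.009 g/mol = 0.15447 mol
mol H = 2 × 1.237 g H₂O ÷ 18.015 g/mol = 0.13733 mol
mass O = 3.092 − (1.8553 + 0.13843) = 1.0983 g → mol O = 1.0983 ÷ 15.999 = 0.068645 mol
Divide by the smallest (0.068645 mol): C 2.250, H 2.001, O 1.000
Multiplying each by 4 gives whole numbers: C 9.00, H 8.00, O 4.00
Empirical formula: C9H8O4
Empirical-formula mass = 180.16 g/mol; 540 ÷ 180.16 ≈ 3, so the molecular formula is C27H24O12.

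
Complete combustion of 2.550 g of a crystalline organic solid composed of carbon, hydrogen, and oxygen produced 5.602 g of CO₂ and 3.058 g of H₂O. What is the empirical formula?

C3H8O

mol C = 5.602 g CO₂ ÷ 44.009 g/mol = 0.12729 mol
mol H = 2 × 3.058 g H₂O ÷ 18.015 g/mol = 0.33949 mol
mass O = 2.550 − (1.5289 + 0.34221) = 0.67888 g → mol O = 0.67888 ÷ 15.999 = 0.042433 mol
Divide by the smallest (0.042433 mol): C 3.000, H 8.001, O 1.000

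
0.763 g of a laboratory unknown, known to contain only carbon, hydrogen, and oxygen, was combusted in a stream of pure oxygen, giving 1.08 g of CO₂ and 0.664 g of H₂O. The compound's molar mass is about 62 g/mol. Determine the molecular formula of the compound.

mol C = 1.08 g CO₂ ÷ 44.009 g/mol = 0.02454 mol
mol H = 2 × 0.664 g H₂O ÷ 18.015 g/mol = 0.07372 mol
mass O = 0.763 − (0.2948 + 0.07431) = 0.3939 g → mol O = 0.3939 ÷ 15.999 = 0.02462 mol
Divide by the smallest (0.02454 mol): C 1.000, H 3.004, O 1.003
Empirical formula: CH3O
Empirical-formula mass = 31.03 g/mol; 62 ÷ 31.03 ≈ 2, so the molecular formula is C2H6O2.

C2H6O2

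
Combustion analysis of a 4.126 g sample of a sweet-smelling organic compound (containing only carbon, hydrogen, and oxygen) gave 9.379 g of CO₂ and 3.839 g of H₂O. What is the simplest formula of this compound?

mol C = 9.379 g CO₂ ÷ 44.009 g/mol = 0.21312 mol
mol H = 2 × 3.839 g H₂O ÷ 18.015 g/mol = 0.42620 mol
mass O = 4.126 − (2.5597 + 0.42961) = 1.1367 g → mol O = 1.1367 ÷ 15.999 = 0.071046 mol
Divide by the smallest (0.071046 mol): C 3.000, H 5.999, O 1.000

C3H6O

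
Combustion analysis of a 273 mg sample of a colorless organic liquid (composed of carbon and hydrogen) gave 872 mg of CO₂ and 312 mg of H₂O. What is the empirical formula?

C4H7

mol C = 0.872 g CO₂ ÷ 44.009 g/mol = 0.01981 mol
mol H = 2 × 0.312 g H₂O ÷ 18.015 g/mol = 0.03464 mol
Divide by the smallest (0.01981 mol): C 1.000, H 1.748
Multiplying each by 4 gives whole numbers: C 4.00, H 6.99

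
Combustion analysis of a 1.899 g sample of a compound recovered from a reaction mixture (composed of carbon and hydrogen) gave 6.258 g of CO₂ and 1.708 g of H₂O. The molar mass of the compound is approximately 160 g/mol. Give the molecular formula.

mol C = 6.258 g CO₂ ÷ 44.009 g/mol = 0.14220 mol
mol H = 2 × 1.708 g H₂O ÷ 18.015 g/mol = 0.18962 mol
Divide by the smallest (0.14220 mol): C 1.000, H 1.333
Multiplying each by 3 gives whole numbers: C 3.00, H 4.00
Empirical formula: C3H4
Empirical-formula mass = 40.06 g/mol; 160 ÷ 40.06 ≈ 4, so the molecular formula is C12H16.

C12H16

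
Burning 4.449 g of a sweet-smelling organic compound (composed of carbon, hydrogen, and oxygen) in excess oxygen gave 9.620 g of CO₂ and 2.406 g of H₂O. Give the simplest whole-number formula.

C9H11O4

mol C = 9.620 g CO₂ ÷ 44.009 g/mol = 0.21859 mol
mol H = 2 × 2.406 g H₂O ÷ 18.015 g/mol = 0.26711 mol
mass O = 4.449 − (2.6255 + 0.26925) = 1.5542 g → mol O = 1.5542 ÷ 15.999 = 0.097147 mol
Divide by the smallest (0.097147 mol): C 2.250, H 2.750, O 1.000
Multiplying each by 4 gives whole numbers: C 9.00, H 11.00, O 4.00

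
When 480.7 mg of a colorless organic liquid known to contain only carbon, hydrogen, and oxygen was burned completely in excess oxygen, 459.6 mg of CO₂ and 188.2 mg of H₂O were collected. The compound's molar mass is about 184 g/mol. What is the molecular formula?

mol C = 0.4596 g CO₂ ÷ 44.009 g/mol = 0.010443 mol
mol H = 2 × 0.1882 g H₂O ÷ 18.015 g/mol = 0.020894 mol
mass O = 0.4807 − (0.12543 + 0.021061) = 0.33420 g → mol O = 0.33420 ÷ 15.999 = 0.020889 mol
Divide by the smallest (0.010443 mol): C 1.000, H 2.001, O 2.000
Empirical formula: CH2O2
Empirical-formula mass = 46.02 g/mol; 184 ÷ 46.02 ≈ 4, so the molecular formula is C4H8O8.

C4H8O8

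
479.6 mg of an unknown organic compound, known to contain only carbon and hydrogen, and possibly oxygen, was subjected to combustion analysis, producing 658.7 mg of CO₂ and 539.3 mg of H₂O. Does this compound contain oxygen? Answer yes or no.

yes

mol C = 0.6587 g CO₂ ÷ 44.009 g/mol = 0.014967 mol
mol H = 2 × 0.5393 g H₂O ÷ 18.015 g/mol = 0.059872 mol
C and H account for only 0.24012 g of the 0.4796 g sample; the remaining 0.23948 g must be oxygen.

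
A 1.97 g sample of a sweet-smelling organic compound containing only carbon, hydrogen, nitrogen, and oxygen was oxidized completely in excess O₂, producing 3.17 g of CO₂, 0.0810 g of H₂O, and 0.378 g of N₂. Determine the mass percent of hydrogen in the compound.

0.5%

mol C = 3.17 g CO₂ ÷ 44.009 g/mol = 0.07203 mol
mol H = 2 × 0.0810 g H₂O ÷ 18.015 g/mol = 0.008993 mol
mol N = 2 × 0.378 g N₂ ÷ 28.014 g/mol = 0.02699 mol
mass O = 1.97 − (0.8652 + 0.009064 + 0.3780) = 0.7178 g → mol O = 0.7178 ÷ 15.999 = 0.04486 mol
mass % H = 0.009064 g ÷ 1.97 g × 100%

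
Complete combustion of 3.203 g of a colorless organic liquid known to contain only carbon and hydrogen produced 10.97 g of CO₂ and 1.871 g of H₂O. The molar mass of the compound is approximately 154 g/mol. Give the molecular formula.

mol C = 10.97 g CO₂ ÷ 44.009 g/mol = 0.24927 mol
mol H = 2 × 1.871 g H₂O ÷ 18.015 g/mol = 0.20772 mol
Divide by the smallest (0.20772 mol): C 1.200, H 1.000
Multiplying each by 5 gives whole numbers: C 6.00, H 5.00
Empirical formula: C6H5
Empirical-formula mass = 77.11 g/mol; 154 ÷ 77.11 ≈ 2, so the molecular formula is C12H10.

C12H10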